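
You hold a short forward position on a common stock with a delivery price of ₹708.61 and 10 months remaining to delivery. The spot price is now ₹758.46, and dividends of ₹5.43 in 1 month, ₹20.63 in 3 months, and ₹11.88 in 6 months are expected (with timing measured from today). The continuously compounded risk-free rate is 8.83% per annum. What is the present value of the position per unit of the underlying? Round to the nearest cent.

PV(remaining dividends) I = 5.43·e^(−0.0883·1/12) + 20.63·e^(−0.0883·3/12) + 11.88·e^(−0.0883·6/12) = 36.9367
Current forward F = (S − I)·e^(rT) = (758.46 − 36.9367)·e^(0.0883·10/12) = 721.5233 × 1.076358 = 776.6174
Value (long) = (F − K)·e^(−rT) = (776.6174 − 708.61) × 0.929059 = 63.1829
Short position value = −(long value) = -₹63.18

-₹63.18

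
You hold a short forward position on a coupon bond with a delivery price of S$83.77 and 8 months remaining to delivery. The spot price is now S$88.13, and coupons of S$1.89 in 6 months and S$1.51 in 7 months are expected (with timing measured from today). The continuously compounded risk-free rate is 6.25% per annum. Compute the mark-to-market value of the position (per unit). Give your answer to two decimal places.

-S$4.49

PV(remaining coupons) I = 1.89·e^(−0.0625·6/12) + 1.51·e^(−0.0625·7/12) = 3.2878
Current forward F = (S − I)·e^(rT) = (88.13 − 3.2878)·e^(0.0625·8/12) = 84.8422 × 1.042547 = 88.4520
Value (long) = (F − K)·e^(−rT) = (88.4520 − 83.77) × 0.959189 = 4.4909
Short position value = −(long value) = -S$4.49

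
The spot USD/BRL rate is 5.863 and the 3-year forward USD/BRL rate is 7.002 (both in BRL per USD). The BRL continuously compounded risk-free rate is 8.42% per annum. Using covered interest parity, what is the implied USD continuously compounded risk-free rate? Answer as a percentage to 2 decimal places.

F = S·e^((r_BRL − r_USD)T) ⇒ r_USD = r_BRL − ln(F/S)/T
ln(7.002/5.863) = 0.177534; /(3) = 0.059178
r_USD = 0.0842 − 0.059178 = 0.025022
r_USD = 2.50%

2.50%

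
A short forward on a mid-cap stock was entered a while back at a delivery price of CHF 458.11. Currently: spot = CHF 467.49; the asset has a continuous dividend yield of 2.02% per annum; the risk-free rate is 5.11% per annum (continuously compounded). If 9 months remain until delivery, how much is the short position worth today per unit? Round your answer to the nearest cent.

Current fair forward for the remaining 9 months: F = S·e^((r − q)·T), (r − q) = 0.0511 − 0.0202 = 0.0309
F = 467.49 · e^(0.0309 × 9/12) = 467.49 × 1.023446 = 478.4508
Value of long forward = (F − K)·e^(−rT) = (478.4508 − 458.11) · e^(−0.0511·9/12)
= 20.3408 × 0.962400 = 19.58
Short position value = −(long value) = -CHF 19.58

-CHF 19.58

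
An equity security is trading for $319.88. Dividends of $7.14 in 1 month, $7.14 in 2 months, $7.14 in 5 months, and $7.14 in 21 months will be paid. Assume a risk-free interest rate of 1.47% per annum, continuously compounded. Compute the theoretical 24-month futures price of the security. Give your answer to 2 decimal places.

PV(dividends) I = 7.14·e^(−0.0147·1/12) + 7.14·e^(−0.0147·2/12) + 7.14·e^(−0.0147·5/12) + 7.14·e^(−0.0147·21/12)
I = 7.1313 + 7.1225 + 7.0964 + 6.9587 = 28.3089
F = (S − I)·e^(rT) = (319.88 − 28.3089) · e^(0.0147·24/12)
= 291.5711 · e^0.029400 = 291.5711 × 1.029836 = $300.27

$300.27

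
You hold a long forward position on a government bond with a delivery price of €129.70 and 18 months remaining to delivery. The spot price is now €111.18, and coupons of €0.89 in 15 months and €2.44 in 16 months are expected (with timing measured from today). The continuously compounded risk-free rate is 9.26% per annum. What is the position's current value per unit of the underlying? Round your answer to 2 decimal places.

-€4.65

PV(remaining coupons) I = 0.89·e^(−0.0926·15/12) + 2.44·e^(−0.0926·16/12) = 2.9493
Current forward F = (S − I)·e^(rT) = (111.18 − 2.9493)·e^(0.0926·18/12) = 108.2307 × 1.149009 = 124.3580
Value (long) = (F − K)·e^(−rT) = (124.3580 − 129.70) × 0.870315 = -4.6492
Value = -€4.65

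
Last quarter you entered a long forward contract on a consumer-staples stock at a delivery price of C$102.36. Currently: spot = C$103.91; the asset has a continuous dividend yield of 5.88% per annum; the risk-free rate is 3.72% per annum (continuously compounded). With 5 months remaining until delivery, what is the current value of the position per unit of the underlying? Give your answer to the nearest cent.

C$0.61

Current fair forward for the remaining 5 months: F = S·e^((r − q)·T), (r − q) = 0.0372 − 0.0588 = -0.0216
F = 103.91 · e^(-0.0216 × 5/12) = 103.91 × 0.991040 = 102.9790
Value of long forward = (F − K)·e^(−rT) = (102.9790 − 102.36) · e^(−0.0372·5/12)
= 0.6190 × 0.984620 = 0.61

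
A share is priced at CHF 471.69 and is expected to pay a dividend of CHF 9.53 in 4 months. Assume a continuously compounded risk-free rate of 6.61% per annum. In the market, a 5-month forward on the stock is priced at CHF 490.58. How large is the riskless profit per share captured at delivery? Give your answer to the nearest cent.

PV(dividends) I = 9.53·e^(−0.0661·4/12) = 9.3223
Fair forward F* = (S − I)·e^(rT) = (471.69 − 9.3223)·e^0.027542 = 462.3677 × 1.027925 = 475.2793
Market CHF 490.58 > fair 475.2793: forward overpriced → cash-and-carry (borrow at r, buy the stock and collect the dividends, short the forward).
Profit at T = |F_mkt − F*| = |490.58 − 475.2793| = CHF 15.30 per share

CHF 15.30 per share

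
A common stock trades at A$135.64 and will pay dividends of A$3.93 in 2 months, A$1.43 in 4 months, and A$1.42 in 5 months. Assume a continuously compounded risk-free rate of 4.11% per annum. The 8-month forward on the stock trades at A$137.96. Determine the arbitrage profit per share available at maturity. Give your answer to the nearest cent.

PV(dividends) I = 3.93·e^(−0.0411·2/12) + 1.43·e^(−0.0411·4/12) + 1.42·e^(−0.0411·5/12) = 6.7096
Fair forward F* = (S − I)·e^(rT) = (135.64 − 6.7096)·e^0.027400 = 128.9304 × 1.027779 = 132.5120
Market A$137.96 > fair 132.5120: forward overpriced → cash-and-carry (borrow at r, buy the stock and collect the dividends, short the forward).
Profit at T = |F_mkt − F*| = |137.96 − 132.5120| = A$5.45 per share

A$5.45 per share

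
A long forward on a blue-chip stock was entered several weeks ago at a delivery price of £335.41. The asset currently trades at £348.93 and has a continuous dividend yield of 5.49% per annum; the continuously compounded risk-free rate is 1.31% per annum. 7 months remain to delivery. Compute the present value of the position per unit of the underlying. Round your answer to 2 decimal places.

Current fair forward for the remaining 7 months: F = S·e^((r − q)·T), (r − q) = 0.0131 − 0.0549 = -0.0418
F = 348.93 · e^(-0.0418 × 7/12) = 348.93 × 0.975912 = 340.5250
Value of long forward = (F − K)·e^(−rT) = (340.5250 − 335.41) · e^(−0.0131·7/12)
= 5.1150 × 0.992387 = 5.08

£5.08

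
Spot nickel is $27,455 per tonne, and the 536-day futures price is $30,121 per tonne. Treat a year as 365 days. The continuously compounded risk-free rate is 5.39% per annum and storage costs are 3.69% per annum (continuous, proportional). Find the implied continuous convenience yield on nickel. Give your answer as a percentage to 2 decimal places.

2.77%

F = S·e^((r+u−y)T) ⇒ (r+u−y) = ln(F/S)/T
ln(30121/27455) = 0.092674; /T ⇒ 0.063108
y = r + u − ln(F/S)/T = 0.0539 + 0.0369 − 0.063108 = 0.027692
y = 2.77%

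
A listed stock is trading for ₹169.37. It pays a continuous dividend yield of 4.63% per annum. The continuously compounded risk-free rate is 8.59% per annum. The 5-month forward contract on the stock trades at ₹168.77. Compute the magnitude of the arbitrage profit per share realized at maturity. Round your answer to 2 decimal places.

₹3.42 per share

Fair forward: F* = S·e^(carry·T), with carry = (r − q) = 0.0859 − 0.0463 = 0.0396
F* = 169.37 · e^(0.0396 × 5/12) = 169.37 · e^0.016500 = 169.37 × 1.016637 = ₹172.1878
Market ₹168.77 < fair ₹172.1878: forward underpriced → reverse cash-and-carry (short spot, go long the forward).
At maturity, profit = |F_mkt − F*| = |168.77 − 172.1878| = ₹3.42 per share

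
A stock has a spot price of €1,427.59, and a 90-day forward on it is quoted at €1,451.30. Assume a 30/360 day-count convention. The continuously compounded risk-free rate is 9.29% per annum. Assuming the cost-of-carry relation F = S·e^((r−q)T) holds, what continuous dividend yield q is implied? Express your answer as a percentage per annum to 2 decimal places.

From F = S·e^((r−q)T): (r − q) = ln(F/S)/T
ln(1451.30/1427.59) = ln(1.016608) = 0.016472
(r − q) = 0.016472 / (90/360) = 0.065888
q = r − ln(F/S)/T = 0.0929 − 0.065888 = 0.027012
q = 2.70%

2.70%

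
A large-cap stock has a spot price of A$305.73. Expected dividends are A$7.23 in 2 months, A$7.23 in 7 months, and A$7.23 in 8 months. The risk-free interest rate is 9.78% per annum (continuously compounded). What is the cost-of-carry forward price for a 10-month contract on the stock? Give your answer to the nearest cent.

PV(dividends) I = 7.23·e^(−0.0978·2/12) + 7.23·e^(−0.0978·7/12) + 7.23·e^(−0.0978·8/12)
I = 7.1131 + 6.8291 + 6.7736 = 20.7158
F = (S − I)·e^(rT) = (305.73 − 20.7158) · e^(0.0978·10/12)
= 285.0142 · e^0.081500 = 285.0142 × 1.084913 = A$309.22

A$309.22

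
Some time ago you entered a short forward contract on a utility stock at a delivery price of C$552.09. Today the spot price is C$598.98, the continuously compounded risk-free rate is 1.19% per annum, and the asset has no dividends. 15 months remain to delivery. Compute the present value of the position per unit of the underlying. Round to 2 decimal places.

Current fair forward for the remaining 15 months: F = S·e^(r·T), r = 0.0119
F = 598.98 · e^(0.0119 × 15/12) = 598.98 × 1.014986 = 607.9563
Value of long forward = (F − K)·e^(−rT) = (607.9563 − 552.09) · e^(−0.0119·15/12)
= 55.8663 × 0.985235 = 55.04
Short position value = −(long value) = -C$55.04

-C$55.04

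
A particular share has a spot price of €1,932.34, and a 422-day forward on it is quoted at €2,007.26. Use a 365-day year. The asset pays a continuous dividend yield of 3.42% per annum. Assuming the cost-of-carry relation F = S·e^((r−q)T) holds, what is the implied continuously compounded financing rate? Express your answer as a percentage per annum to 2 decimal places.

6.71%

From F = S·e^((r−q)T): (r − q) = ln(F/S)/T
ln(2007.26/1932.34) = ln(1.038772) = 0.038039
(r − q) = 0.038039 / (422/365) = 0.032901
r = ln(F/S)/T + q = 0.032901 + 0.0342 = 0.067101
r = 6.71%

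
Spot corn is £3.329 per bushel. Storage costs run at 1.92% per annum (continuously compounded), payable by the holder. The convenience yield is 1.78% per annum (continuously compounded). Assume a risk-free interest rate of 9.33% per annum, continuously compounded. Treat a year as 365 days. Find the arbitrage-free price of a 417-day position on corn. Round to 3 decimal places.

£3.709 per bushel

Net carry = r + u − y = 0.0933 + 0.0192 − 0.0178 = 0.0947
F = S·e^((r+u−y)T) = 3.329 · e^(0.0947 × 417/365) = 3.329 · e^0.108192
= 3.329 × 1.114262 = £3.709 per bushel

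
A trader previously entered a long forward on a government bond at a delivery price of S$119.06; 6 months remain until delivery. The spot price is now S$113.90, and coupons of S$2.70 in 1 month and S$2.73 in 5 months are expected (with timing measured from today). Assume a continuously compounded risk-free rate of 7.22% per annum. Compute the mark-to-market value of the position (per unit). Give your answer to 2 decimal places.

PV(remaining coupons) I = 2.70·e^(−0.0722·1/12) + 2.73·e^(−0.0722·5/12) = 5.3329
Current forward F = (S − I)·e^(rT) = (113.90 − 5.3329)·e^(0.0722·6/12) = 108.5671 × 1.036760 = 112.5580
Value (long) = (F − K)·e^(−rT) = (112.5580 − 119.06) × 0.964544 = -6.2715
Value = -S$6.27

-S$6.27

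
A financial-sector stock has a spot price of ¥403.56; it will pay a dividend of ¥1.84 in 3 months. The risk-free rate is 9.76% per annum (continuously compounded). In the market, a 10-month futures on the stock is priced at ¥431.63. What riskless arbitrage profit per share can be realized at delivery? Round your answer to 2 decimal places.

¥4.18 per share

PV(dividends) I = 1.84·e^(−0.0976·3/12) = 1.7956
Fair futures F* = (S − I)·e^(rT) = (403.56 − 1.7956)·e^0.081333 = 401.7644 × 1.084732 = 435.8067
Market ¥431.63 < fair 435.8067: forward underpriced → reverse cash-and-carry (short the stock, invest proceeds at r, pay the dividends, go long the forward).
Profit at T = |F_mkt − F*| = |431.63 − 435.8067| = ¥4.18 per share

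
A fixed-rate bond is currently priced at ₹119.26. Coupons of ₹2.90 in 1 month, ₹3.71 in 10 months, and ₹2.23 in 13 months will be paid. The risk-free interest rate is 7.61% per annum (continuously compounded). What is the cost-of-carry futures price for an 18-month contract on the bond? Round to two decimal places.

PV(coupons) I = 2.90·e^(−0.0761·1/12) + 3.71·e^(−0.0761·10/12) + 2.23·e^(−0.0761·13/12)
I = 2.8817 + 3.4820 + 2.0535 = 8.4172
F = (S − I)·e^(rT) = (119.26 − 8.4172) · e^(0.0761·18/12)
= 110.8428 · e^0.114150 = 110.8428 × 1.120920 = ₹124.25

₹124.25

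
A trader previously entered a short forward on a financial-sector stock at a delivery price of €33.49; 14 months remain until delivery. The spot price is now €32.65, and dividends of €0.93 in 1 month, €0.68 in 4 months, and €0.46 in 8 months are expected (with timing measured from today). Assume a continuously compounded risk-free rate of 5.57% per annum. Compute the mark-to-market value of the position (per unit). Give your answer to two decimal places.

PV(remaining dividends) I = 0.93·e^(−0.0557·1/12) + 0.68·e^(−0.0557·4/12) + 0.46·e^(−0.0557·8/12) = 2.0364
Current forward F = (S − I)·e^(rT) = (32.65 − 2.0364)·e^(0.0557·14/12) = 30.6136 × 1.067141 = 32.6690
Value (long) = (F − K)·e^(−rT) = (32.6690 − 33.49) × 0.937083 = -0.7693
Short position value = −(long value) = €0.77

€0.77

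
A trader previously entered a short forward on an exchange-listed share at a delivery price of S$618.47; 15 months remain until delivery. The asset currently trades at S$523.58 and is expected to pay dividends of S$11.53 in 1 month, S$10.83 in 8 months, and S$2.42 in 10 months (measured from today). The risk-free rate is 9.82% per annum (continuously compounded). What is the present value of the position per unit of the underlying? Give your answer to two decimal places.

PV(remaining dividends) I = 11.53·e^(−0.0982·1/12) + 10.83·e^(−0.0982·8/12) + 2.42·e^(−0.0982·10/12) = 23.8096
Current forward F = (S − I)·e^(rT) = (523.58 − 23.8096)·e^(0.0982·15/12) = 499.7704 × 1.130602 = 565.0414
Value (long) = (F − K)·e^(−rT) = (565.0414 − 618.47) × 0.884485 = -47.2568
Short position value = −(long value) = S$47.26

S$47.26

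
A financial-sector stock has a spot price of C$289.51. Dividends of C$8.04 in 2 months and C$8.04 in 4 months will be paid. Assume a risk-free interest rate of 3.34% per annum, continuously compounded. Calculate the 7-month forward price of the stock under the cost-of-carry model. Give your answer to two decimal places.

C$278.95

PV(dividends) I = 8.04·e^(−0.0334·2/12) + 8.04·e^(−0.0334·4/12)
I = 7.9954 + 7.9510 = 15.9464
F = (S − I)·e^(rT) = (289.51 − 15.9464) · e^(0.0334·7/12)
= 273.5636 · e^0.019483 = 273.5636 × 1.019674 = C$278.95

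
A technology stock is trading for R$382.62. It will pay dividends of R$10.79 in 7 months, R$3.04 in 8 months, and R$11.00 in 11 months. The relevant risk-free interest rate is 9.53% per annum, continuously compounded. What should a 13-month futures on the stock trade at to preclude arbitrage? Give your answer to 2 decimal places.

R$398.58

PV(dividends) I = 10.79·e^(−0.0953·7/12) + 3.04·e^(−0.0953·8/12) + 11.00·e^(−0.0953·11/12)
I = 10.2065 + 2.8529 + 10.0798 = 23.1392
F = (S − I)·e^(rT) = (382.62 − 23.1392) · e^(0.0953·13/12)
= 359.4808 · e^0.103242 = 359.4808 × 1.108760 = R$398.58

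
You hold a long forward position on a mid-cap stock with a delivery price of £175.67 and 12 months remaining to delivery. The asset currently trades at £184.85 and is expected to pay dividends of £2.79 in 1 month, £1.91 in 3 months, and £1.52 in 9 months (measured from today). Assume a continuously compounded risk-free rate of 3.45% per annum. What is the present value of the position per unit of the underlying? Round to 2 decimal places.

PV(remaining dividends) I = 2.79·e^(−0.0345·1/12) + 1.91·e^(−0.0345·3/12) + 1.52·e^(−0.0345·9/12) = 6.1568
Current forward F = (S − I)·e^(rT) = (184.85 − 6.1568)·e^(0.0345·12/12) = 178.6932 × 1.035102 = 184.9657
Value (long) = (F − K)·e^(−rT) = (184.9657 − 175.67) × 0.966088 = 8.9805
Value = £8.98

£8.98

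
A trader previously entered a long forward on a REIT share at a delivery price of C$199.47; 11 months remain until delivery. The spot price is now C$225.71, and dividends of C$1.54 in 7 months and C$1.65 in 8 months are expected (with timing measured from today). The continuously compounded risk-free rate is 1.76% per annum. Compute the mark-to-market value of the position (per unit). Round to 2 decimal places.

C$26.28

PV(remaining dividends) I = 1.54·e^(−0.0176·7/12) + 1.65·e^(−0.0176·8/12) = 3.1550
Current forward F = (S − I)·e^(rT) = (225.71 − 3.1550)·e^(0.0176·11/12) = 222.5550 × 1.016264 = 226.1746
Value (long) = (F − K)·e^(−rT) = (226.1746 − 199.47) × 0.983996 = 26.2772
Value = C$26.28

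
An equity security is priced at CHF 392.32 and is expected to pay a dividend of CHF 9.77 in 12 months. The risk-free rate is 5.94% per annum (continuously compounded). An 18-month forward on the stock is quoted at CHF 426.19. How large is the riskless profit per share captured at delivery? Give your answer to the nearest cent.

CHF 7.37 per share

PV(dividends) I = 9.77·e^(−0.0594·12/12) = 9.2066
Fair forward F* = (S − I)·e^(rT) = (392.32 − 9.2066)·e^0.089100 = 383.1134 × 1.093190 = 418.8157
Market CHF 426.19 > fair 418.8157: forward overpriced → cash-and-carry (borrow at r, buy the stock and collect the dividends, short the forward).
Profit at T = |F_mkt − F*| = |426.19 − 418.8157| = CHF 7.37 per share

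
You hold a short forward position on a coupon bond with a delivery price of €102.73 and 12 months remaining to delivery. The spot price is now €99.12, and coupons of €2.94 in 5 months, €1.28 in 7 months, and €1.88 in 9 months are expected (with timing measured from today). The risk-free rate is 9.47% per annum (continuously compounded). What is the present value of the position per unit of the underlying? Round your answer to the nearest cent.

PV(remaining coupons) I = 2.94·e^(−0.0947·5/12) + 1.28·e^(−0.0947·7/12) + 1.88·e^(−0.0947·9/12) = 5.7886
Current forward F = (S − I)·e^(rT) = (99.12 − 5.7886)·e^(0.0947·12/12) = 93.3314 × 1.099329 = 102.6019
Value (long) = (F − K)·e^(−rT) = (102.6019 − 102.73) × 0.909646 = -0.1165
Short position value = −(long value) = €0.12

€0.12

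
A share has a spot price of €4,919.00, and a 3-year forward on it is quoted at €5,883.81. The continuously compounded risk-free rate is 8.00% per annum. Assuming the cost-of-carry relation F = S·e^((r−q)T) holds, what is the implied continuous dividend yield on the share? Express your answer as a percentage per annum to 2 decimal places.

2.03%

From F = S·e^((r−q)T): (r − q) = ln(F/S)/T
ln(5883.81/4919.00) = ln(1.196139) = 0.179099
(r − q) = 0.179099 / (3) = 0.059700
q = r − ln(F/S)/T = 0.0800 − 0.059700 = 0.020300
q = 2.03%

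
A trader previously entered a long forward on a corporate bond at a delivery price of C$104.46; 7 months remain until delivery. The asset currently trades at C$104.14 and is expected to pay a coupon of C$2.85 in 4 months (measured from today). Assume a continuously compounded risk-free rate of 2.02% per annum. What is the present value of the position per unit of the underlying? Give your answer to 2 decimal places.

PV(remaining coupons) I = 2.85·e^(−0.0202·4/12) = 2.8309
Current forward F = (S − I)·e^(rT) = (104.14 − 2.8309)·e^(0.0202·7/12) = 101.3091 × 1.011853 = 102.5099
Value (long) = (F − K)·e^(−rT) = (102.5099 − 104.46) × 0.988286 = -1.9273
Value = -C$1.93

-C$1.93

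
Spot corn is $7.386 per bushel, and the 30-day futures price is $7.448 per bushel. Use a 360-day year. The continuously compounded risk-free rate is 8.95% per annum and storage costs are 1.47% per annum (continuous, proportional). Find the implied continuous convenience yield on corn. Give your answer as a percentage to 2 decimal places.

0.39%

F = S·e^((r+u−y)T) ⇒ (r+u−y) = ln(F/S)/T
ln(7.448/7.386) = 0.008359; /T ⇒ 0.100308
y = r + u − ln(F/S)/T = 0.0895 + 0.0147 − 0.100308 = 0.003892
y = 0.39%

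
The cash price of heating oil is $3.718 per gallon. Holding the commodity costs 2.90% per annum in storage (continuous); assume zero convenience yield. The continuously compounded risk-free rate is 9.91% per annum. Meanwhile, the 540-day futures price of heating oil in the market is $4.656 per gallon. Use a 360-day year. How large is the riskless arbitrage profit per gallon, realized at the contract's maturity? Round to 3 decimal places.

$0.150 per gallon

Fair futures: F* = S·e^(carry·T), with carry = (r + u) = 0.0991 + 0.0290 = 0.1281
F* = 3.718 · e^(0.1281 × 540/360) = 3.718 · e^0.192150 = 3.718 × 1.211852 = $4.5057
Market $4.656 > fair $4.5057: forward overpriced → cash-and-carry (buy spot, short the forward).
At maturity, profit = |F_mkt − F*| = |4.656 − 4.5057| = $0.150 per gallon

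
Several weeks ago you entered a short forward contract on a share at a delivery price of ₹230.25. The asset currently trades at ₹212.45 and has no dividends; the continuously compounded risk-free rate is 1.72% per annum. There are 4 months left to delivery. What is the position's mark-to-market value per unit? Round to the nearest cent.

Current fair forward for the remaining 4 months: F = S·e^(r·T), r = 0.0172
F = 212.45 · e^(0.0172 × 4/12) = 212.45 × 1.005750 = 213.6716
Value of long forward = (F − K)·e^(−rT) = (213.6716 − 230.25) · e^(−0.0172·4/12)
= -16.5784 × 0.994283 = -16.48
Short position value = −(long value) = ₹16.48

₹16.48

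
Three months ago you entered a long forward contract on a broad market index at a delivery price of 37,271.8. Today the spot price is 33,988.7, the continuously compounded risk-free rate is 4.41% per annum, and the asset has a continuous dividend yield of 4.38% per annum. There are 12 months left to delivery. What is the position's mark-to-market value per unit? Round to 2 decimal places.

-3131.70

Current fair forward for the remaining 12 months: F = S·e^((r − q)·T), (r − q) = 0.0441 − 0.0438 = 0.0003
F = 33988.7 · e^(0.0003 × 12/12) = 33988.7 × 1.00030005 = 33998.8983
Value of long forward = (F − K)·e^(−rT) = (33998.8983 − 37271.8) · e^(−0.0441·12/12)
= -3272.9017 × 0.95685827 = -3131.70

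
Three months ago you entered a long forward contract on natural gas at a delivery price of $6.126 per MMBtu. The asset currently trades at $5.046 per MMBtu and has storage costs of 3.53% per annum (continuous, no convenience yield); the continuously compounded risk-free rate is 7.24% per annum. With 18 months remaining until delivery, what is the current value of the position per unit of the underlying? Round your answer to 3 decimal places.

-$0.175 per MMBtu

Current fair forward for the remaining 18 months: F = S·e^((r + u)·T), (r + u) = 0.0724 + 0.0353 = 0.1077
F = 5.046 · e^(0.1077 × 18/12) = 5.046 × 1.175331 = 5.9307
Value of long forward = (F − K)·e^(−rT) = (5.9307 − 6.126) · e^(−0.0724·18/12)
= -0.1953 × 0.897089 = -0.175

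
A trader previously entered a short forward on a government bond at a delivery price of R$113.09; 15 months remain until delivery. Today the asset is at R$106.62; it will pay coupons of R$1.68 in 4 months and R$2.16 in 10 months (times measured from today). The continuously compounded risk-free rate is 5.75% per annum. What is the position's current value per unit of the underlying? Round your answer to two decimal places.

PV(remaining coupons) I = 1.68·e^(−0.0575·4/12) + 2.16·e^(−0.0575·10/12) = 3.7070
Current forward F = (S − I)·e^(rT) = (106.62 − 3.7070)·e^(0.0575·15/12) = 102.9130 × 1.074521 = 110.5822
Value (long) = (F − K)·e^(−rT) = (110.5822 − 113.09) × 0.930647 = -2.3339
Short position value = −(long value) = R$2.33

R$2.33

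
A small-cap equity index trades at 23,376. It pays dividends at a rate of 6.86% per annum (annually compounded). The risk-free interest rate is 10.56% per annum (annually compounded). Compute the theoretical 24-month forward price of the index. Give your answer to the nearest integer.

25,023

F = S · (1+r)^T / (1+q)^T
= 23376 × 1.222351 / 1.141906 = 23376 × 1.070448
F = 25,023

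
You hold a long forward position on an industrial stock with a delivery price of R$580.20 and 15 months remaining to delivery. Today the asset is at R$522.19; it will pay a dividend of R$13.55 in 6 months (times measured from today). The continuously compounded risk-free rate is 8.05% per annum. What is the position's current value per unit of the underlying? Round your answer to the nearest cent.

PV(remaining dividends) I = 13.55·e^(−0.0805·6/12) = 13.0154
Current forward F = (S − I)·e^(rT) = (522.19 − 13.0154)·e^(0.0805·15/12) = 509.1746 × 1.105862 = 563.0768
Value (long) = (F − K)·e^(−rT) = (563.0768 − 580.20) × 0.904272 = -15.4840
Value = -R$15.48

-R$15.48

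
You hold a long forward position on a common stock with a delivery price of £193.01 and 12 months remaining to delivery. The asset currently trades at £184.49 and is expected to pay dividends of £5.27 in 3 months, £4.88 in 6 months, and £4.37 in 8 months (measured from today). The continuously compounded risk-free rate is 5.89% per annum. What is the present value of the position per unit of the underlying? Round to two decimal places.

-£11.61

PV(remaining dividends) I = 5.27·e^(−0.0589·3/12) + 4.88·e^(−0.0589·6/12) + 4.37·e^(−0.0589·8/12) = 14.1331
Current forward F = (S − I)·e^(rT) = (184.49 − 14.1331)·e^(0.0589·12/12) = 170.3569 × 1.060669 = 180.6923
Value (long) = (F − K)·e^(−rT) = (180.6923 − 193.01) × 0.942801 = -11.6131
Value = -£11.61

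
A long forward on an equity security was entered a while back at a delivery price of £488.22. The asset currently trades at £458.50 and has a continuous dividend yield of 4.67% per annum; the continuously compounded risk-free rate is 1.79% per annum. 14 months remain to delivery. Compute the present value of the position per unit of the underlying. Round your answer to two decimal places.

-£43.94

Current fair forward for the remaining 14 months: F = S·e^((r − q)·T), (r − q) = 0.0179 − 0.0467 = -0.0288
F = 458.50 · e^(-0.0288 × 14/12) = 458.50 × 0.966958 = 443.3502
Value of long forward = (F − K)·e^(−rT) = (443.3502 − 488.22) · e^(−0.0179·14/12)
= -44.8698 × 0.979333 = -43.94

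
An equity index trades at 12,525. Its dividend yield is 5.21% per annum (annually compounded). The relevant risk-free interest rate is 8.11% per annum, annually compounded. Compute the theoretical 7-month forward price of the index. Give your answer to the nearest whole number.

12,725

F = S · (1+r)^T / (1+q)^T
= 12525 × 1.046538 / 1.030070 = 12525 × 1.015987
F = 12,725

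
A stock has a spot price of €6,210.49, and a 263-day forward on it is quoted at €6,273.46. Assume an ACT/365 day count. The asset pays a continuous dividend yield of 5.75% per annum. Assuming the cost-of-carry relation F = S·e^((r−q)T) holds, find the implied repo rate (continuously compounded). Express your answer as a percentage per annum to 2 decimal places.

From F = S·e^((r−q)T): (r − q) = ln(F/S)/T
ln(6273.46/6210.49) = ln(1.010139) = 0.010088
(r − q) = 0.010088 / (263/365) = 0.014000
r = ln(F/S)/T + q = 0.014000 + 0.0575 = 0.071500
r = 7.15%

7.15%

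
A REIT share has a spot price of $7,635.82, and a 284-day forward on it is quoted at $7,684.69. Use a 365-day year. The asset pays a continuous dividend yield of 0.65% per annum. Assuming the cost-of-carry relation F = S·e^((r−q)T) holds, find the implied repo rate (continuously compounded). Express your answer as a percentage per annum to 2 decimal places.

From F = S·e^((r−q)T): (r − q) = ln(F/S)/T
ln(7684.69/7635.82) = ln(1.006400) = 0.006380
(r − q) = 0.006380 / (284/365) = 0.008200
r = ln(F/S)/T + q = 0.008200 + 0.0065 = 0.014700
r = 1.47%

1.47%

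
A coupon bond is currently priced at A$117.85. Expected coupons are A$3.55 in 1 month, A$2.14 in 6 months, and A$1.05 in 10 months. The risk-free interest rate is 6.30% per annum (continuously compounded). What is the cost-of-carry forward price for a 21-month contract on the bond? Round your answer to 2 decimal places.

PV(coupons) I = 3.55·e^(−0.0630·1/12) + 2.14·e^(−0.0630·6/12) + 1.05·e^(−0.0630·10/12)
I = 3.5314 + 2.0736 + 0.9963 = 6.6013
F = (S − I)·e^(rT) = (117.85 − 6.6013) · e^(0.0630·21/12)
= 111.2487 · e^0.110250 = 111.2487 × 1.116557 = A$124.22

A$124.22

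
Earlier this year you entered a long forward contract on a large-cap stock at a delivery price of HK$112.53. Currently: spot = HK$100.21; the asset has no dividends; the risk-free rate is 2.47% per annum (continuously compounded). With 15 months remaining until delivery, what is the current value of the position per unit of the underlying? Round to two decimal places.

-HK$8.90

Current fair forward for the remaining 15 months: F = S·e^(r·T), r = 0.0247
F = 100.21 · e^(0.0247 × 15/12) = 100.21 × 1.031357 = 103.3523
Value of long forward = (F − K)·e^(−rT) = (103.3523 − 112.53) · e^(−0.0247·15/12)
= -9.1777 × 0.969597 = -8.90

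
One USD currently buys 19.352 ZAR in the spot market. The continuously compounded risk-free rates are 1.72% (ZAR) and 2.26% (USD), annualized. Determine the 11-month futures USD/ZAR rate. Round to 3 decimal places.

F = S·e^((r_ZAR − r_USD)T) = 19.352 · e^((0.0172 − 0.0226) × 11/12)
= 19.352 · e^-0.004950 = 19.352 × 0.995062
F = 19.256 ZAR per USD

19.256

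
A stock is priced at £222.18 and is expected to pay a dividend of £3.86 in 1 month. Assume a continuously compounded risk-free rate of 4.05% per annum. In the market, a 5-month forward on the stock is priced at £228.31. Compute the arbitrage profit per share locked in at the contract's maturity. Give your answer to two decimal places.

PV(dividends) I = 3.86·e^(−0.0405·1/12) = 3.8470
Fair forward F* = (S − I)·e^(rT) = (222.18 − 3.8470)·e^0.016875 = 218.3330 × 1.017018 = 222.0486
Market £228.31 > fair 222.0486: forward overpriced → cash-and-carry (borrow at r, buy the stock and collect the dividends, short the forward).
Profit at T = |F_mkt − F*| = |228.31 − 222.0486| = £6.26 per share

£6.26 per share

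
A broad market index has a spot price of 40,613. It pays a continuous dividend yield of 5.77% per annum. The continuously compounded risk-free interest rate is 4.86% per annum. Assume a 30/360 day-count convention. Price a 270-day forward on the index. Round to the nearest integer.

F = S·e^((r − q)T) = 40613 · e^((0.0486 − 0.0577) × 270/360)
= 40613 · e^-0.006825 = 40613 × 0.993198
F = 40,337

40,337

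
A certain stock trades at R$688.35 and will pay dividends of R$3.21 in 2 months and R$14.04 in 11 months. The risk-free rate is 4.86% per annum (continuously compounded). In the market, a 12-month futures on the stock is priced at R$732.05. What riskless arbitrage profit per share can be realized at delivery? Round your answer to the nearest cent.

R$26.86 per share

PV(dividends) I = 3.21·e^(−0.0486·2/12) + 14.04·e^(−0.0486·11/12) = 16.6124
Fair futures F* = (S − I)·e^(rT) = (688.35 − 16.6124)·e^0.048600 = 671.7376 × 1.049800 = 705.1901
Market R$732.05 > fair 705.1901: forward overpriced → cash-and-carry (borrow at r, buy the stock and collect the dividends, short the forward).
Profit at T = |F_mkt − F*| = |732.05 − 705.1901| = R$26.86 per share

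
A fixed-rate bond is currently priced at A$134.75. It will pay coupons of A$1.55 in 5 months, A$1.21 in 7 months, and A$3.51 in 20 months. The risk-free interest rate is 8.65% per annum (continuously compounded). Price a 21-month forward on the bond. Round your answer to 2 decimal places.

A$150.16

PV(coupons) I = 1.55·e^(−0.0865·5/12) + 1.21·e^(−0.0865·7/12) + 3.51·e^(−0.0865·20/12)
I = 1.4951 + 1.1505 + 3.0388 = 5.6844
F = (S − I)·e^(rT) = (134.75 − 5.6844) · e^(0.0865·21/12)
= 129.0656 · e^0.151375 = 129.0656 × 1.163433 = A$150.16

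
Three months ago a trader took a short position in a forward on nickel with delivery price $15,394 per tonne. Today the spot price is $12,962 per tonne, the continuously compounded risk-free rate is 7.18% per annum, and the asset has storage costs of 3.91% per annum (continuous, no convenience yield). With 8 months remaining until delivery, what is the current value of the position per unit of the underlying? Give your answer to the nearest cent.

Current fair forward for the remaining 8 months: F = S·e^((r + u)·T), (r + u) = 0.0718 + 0.0391 = 0.1109
F = 12962 · e^(0.1109 × 8/12) = 12962 × 1.07673502 = 13956.6393
Value of long forward = (F − K)·e^(−rT) = (13956.6393 − 15394) · e^(−0.0718·8/12)
= -1437.3607 × 0.95326088 = -1370.18
Short position value = −(long value) = $1370.18

$1370.18 per tonne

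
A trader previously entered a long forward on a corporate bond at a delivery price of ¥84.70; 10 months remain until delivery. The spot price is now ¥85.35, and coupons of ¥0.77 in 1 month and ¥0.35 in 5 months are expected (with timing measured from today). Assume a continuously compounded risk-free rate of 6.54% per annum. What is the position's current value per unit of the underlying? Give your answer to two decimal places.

PV(remaining coupons) I = 0.77·e^(−0.0654·1/12) + 0.35·e^(−0.0654·5/12) = 1.1064
Current forward F = (S − I)·e^(rT) = (85.35 − 1.1064)·e^(0.0654·10/12) = 84.2436 × 1.056012 = 88.9623
Value (long) = (F − K)·e^(−rT) = (88.9623 − 84.70) × 0.946959 = 4.0362
Value = ¥4.04

¥4.04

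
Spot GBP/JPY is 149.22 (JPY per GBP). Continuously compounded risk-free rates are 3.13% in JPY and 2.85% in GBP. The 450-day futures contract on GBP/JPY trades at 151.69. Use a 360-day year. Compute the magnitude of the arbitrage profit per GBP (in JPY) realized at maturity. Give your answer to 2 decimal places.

Fair futures: F* = S·e^(carry·T), with carry = (r_JPY − r_GBP) = 0.0313 − 0.0285 = 0.0028
F* = 149.22 · e^(0.0028 × 450/360) = 149.22 · e^0.003500 = 149.22 × 1.003506 = 149.7432
Market 151.69 > fair 149.7432: forward overpriced → cash-and-carry (buy spot, short the forward).
At maturity, profit = |F_mkt − F*| = |151.69 − 149.7432| = 1.95 per GBP (in JPY)

1.95 per GBP (in JPY)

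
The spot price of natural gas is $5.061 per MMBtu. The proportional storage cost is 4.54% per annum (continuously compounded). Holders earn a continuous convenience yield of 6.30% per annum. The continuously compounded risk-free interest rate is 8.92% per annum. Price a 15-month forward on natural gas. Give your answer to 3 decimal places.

$5.535 per MMBtu

Net carry = r + u − y = 0.0892 + 0.0454 − 0.0630 = 0.0716
F = S·e^((r+u−y)T) = 5.061 · e^(0.0716 × 15/12) = 5.061 · e^0.089500
= 5.061 × 1.093627 = $5.535 per MMBtu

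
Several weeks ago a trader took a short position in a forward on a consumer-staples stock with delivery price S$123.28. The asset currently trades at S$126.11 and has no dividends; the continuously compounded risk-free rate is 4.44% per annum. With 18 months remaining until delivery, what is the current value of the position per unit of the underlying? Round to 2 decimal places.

Current fair forward for the remaining 18 months: F = S·e^(r·T), r = 0.0444
F = 126.11 · e^(0.0444 × 18/12) = 126.11 × 1.068868 = 134.7949
Value of long forward = (F − K)·e^(−rT) = (134.7949 − 123.28) · e^(−0.0444·18/12)
= 11.5149 × 0.935569 = 10.77
Short position value = −(long value) = -S$10.77

-S$10.77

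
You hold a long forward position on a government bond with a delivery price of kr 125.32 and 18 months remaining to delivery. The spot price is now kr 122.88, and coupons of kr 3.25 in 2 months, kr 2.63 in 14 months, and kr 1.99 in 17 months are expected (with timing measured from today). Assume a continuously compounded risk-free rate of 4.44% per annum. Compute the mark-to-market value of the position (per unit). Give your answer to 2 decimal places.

-kr 1.96

PV(remaining coupons) I = 3.25·e^(−0.0444·2/12) + 2.63·e^(−0.0444·14/12) + 1.99·e^(−0.0444·17/12) = 7.5920
Current forward F = (S − I)·e^(rT) = (122.88 − 7.5920)·e^(0.0444·18/12) = 115.2880 × 1.068868 = 123.2277
Value (long) = (F − K)·e^(−rT) = (123.2277 − 125.32) × 0.935569 = -1.9575
Value = -kr 1.96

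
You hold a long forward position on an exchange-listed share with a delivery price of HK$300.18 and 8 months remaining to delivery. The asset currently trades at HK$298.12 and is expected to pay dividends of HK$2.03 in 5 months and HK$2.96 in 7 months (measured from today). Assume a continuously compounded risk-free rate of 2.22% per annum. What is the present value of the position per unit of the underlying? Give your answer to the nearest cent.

-HK$2.58

PV(remaining dividends) I = 2.03·e^(−0.0222·5/12) + 2.96·e^(−0.0222·7/12) = 4.9332
Current forward F = (S − I)·e^(rT) = (298.12 − 4.9332)·e^(0.0222·8/12) = 293.1868 × 1.014910 = 297.5582
Value (long) = (F − K)·e^(−rT) = (297.5582 − 300.18) × 0.985309 = -2.5833
Value = -HK$2.58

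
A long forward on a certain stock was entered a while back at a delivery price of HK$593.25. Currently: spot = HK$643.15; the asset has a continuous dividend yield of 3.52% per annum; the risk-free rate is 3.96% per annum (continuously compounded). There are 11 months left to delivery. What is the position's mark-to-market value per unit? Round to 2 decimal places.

Current fair forward for the remaining 11 months: F = S·e^((r − q)·T), (r − q) = 0.0396 − 0.0352 = 0.0044
F = 643.15 · e^(0.0044 × 11/12) = 643.15 × 1.004041 = 645.7490
Value of long forward = (F − K)·e^(−rT) = (645.7490 − 593.25) · e^(−0.0396·11/12)
= 52.4990 × 0.964351 = 50.63

HK$50.63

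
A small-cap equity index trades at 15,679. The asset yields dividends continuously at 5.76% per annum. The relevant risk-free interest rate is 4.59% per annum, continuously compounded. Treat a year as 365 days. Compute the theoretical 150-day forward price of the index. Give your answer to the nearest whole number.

15,604

F = S·e^((r − q)T) = 15679 · e^((0.0459 − 0.0576) × 150/365)
= 15679 · e^-0.004808 = 15679 × 0.995204
F = 15,604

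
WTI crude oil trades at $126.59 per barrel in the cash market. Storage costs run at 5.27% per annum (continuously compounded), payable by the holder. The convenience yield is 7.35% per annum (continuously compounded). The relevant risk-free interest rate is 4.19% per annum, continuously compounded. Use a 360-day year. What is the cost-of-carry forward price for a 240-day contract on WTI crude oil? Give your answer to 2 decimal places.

Net carry = r + u − y = 0.0419 + 0.0527 − 0.0735 = 0.0211
F = S·e^((r+u−y)T) = 126.59 · e^(0.0211 × 240/360) = 126.59 · e^0.014067
= 126.59 × 1.014166 = $128.38 per barrel

$128.38 per barrel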